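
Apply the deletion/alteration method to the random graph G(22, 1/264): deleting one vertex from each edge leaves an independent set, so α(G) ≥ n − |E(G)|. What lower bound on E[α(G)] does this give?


E[|E(G)|] = C(22, 2)·p = 231 · (1/264) = 7/8.
E[α(G)] ≥ n − E[|E(G)|] = 22 − 7/8 = 169/8.
Numerically: ≈ 21.12500.
(This is only a lower bound; the true E[α(G)] may be larger.)

E[α(G)] ≥ 169/8 ≈ 21.12500.


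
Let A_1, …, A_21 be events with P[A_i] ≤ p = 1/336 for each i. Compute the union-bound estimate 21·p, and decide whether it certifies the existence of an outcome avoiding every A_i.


Union bound: P[∪_{i=1}^{21} A_i] ≤ Σ_i P[A_i] ≤ 21·p = 21·(1/336) = 1/16.
Numerically: 1/16 ≈ 0.0625.
Is 1/16 < 1? YES.
Since P[∪ A_i] ≤ 1/16 < 1, the complement has P[∩ A_i^c] ≥ 1 − 1/16 = 15/16 > 0, so some outcome avoids every A_i.

21·p = 1/16 ≈ 0.0625; existence CERTIFIED by the union bound.


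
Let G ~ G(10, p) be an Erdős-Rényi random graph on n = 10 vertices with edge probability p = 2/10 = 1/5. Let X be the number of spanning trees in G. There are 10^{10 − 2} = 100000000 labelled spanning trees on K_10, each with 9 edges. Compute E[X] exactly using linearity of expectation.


K_10 has 10^{10 − 2} = 100000000 labelled spanning trees.
For each such spanning tree H, let X_H = 1 if all 9 edges of H are present in G. Then P[X_H = 1] = p^{9} = (1/5)^{9} = 1/1953125.
Summing the indicators: E[X] = Σ_H E[X_H] = 100000000 · p^{9} = 100000000 · 1/1953125 = 256/5.
Numerically: E[X] ≈ 51.2.

E[X] = 100000000 · (1/5)^{9} = 256/5 ≈ 51.2.


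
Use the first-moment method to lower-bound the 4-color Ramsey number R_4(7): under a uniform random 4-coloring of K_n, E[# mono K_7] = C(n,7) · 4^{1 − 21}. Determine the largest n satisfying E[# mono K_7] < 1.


We need C(n, 7) · 4^{1 − 21} < 1, i.e. C(n, 7) < 4^{21 − 1} = 1099511627776.
Check values of n near the boundary:
  n = 177: C(177, 7) = 957664425960; 957664425960 < 1099511627776? YES
  n = 178: C(178, 7) = 996867063280; 996867063280 < 1099511627776? YES
  n = 179: C(179, 7) = 1037437234460; 1037437234460 < 1099511627776? YES
  n = 180: C(180, 7) = 1079414463600; 1079414463600 < 1099511627776? YES
  n = 181: C(181, 7) = 1122839183400; 1122839183400 < 1099511627776? NO
  n = 182: C(182, 7) = 1167752750736; 1167752750736 < 1099511627776? NO
The largest n with C(n, 7) < 1099511627776 is n = 180 (where E[X] = 67463403975/68719476736 ≈ 0.98172). Hence R_4(7) > 180, i.e. R_4(7) ≥ 181.

Largest n = 180; hence R_4(7) > 180.


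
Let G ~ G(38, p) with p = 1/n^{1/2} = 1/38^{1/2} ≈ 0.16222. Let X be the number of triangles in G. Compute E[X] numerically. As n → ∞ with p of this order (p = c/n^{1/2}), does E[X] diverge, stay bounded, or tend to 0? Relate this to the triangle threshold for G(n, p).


Number of potential triangles: C(38, 3) = 8436.
Each occurs with probability p³ ≈ (0.16222)³ ≈ 4.2689848e-03.
By linearity: E[X] = C(38, 3)·p³ ≈ 8436 · 4.2689848e-03 ≈ 36.01316.
Since α = 1/2 < 1, p = c/n^{1/2} ≫ 1/n is above the triangle threshold p ~ 1/n. Asymptotically E[X] ~ (c³/6)·n^{3(1−α)} = (1³/6)·n^{1.5} → ∞; triangles are abundant w.h.p.

E[X] ≈ 36.01316; in regime p = Θ(1/n^{1/2}) E[X] diverges (above the triangle threshold p ~ 1/n).


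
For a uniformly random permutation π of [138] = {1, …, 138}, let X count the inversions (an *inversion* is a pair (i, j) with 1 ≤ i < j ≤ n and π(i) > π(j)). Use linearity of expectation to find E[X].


Write X = Σ X_I over the C(138, 2) = 9453 pairs i < j, with X_I the indicator of one inversion.
There are 9453 indicators.
For each fixed pair i < j, the values π(i) and π(j) are two distinct elements of {1, …, 138} in uniformly random order; by symmetry P[π(i) > π(j)] = 1/2.
By linearity: E[X] = 9453 · (1/2) = C(138, 2) · (1/2) = 9453/2 = 9453/2 ≈ 4726.500000.

E[X] = 9453/2 = 4726.500000.


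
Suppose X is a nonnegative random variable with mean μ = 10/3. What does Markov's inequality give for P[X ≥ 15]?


μ = E[X] = 10/3, a = 15.
Markov: P[X ≥ 15] ≤ μ/a = (10/3)/15 = 2/9.
Numerically: ≈ 0.222.
(Since a = 15 > μ = 3.333, the bound 2/9 is < 1 and informative.)

P[X ≥ 15] ≤ 2/9 ≈ 0.222.


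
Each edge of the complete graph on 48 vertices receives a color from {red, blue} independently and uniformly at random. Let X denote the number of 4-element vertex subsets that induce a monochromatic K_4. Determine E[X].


Let X = Σ_S X_S over the C(48, 4) = 194580 subsets S of size 4, where X_S = 1 if the K_4 on S is monochromatic.
For a fixed S, the K_4 on S has C(4, 2) = 6 edges. P[all 6 edges red] = (1/2)^6, and likewise for blue, so P[monochromatic] = 2·(1/2)^6 = 2^{1 − 6} = 1/32.
Summing: E[X] = C(48, 4) · 2^{1 − 6} = 194580 · 1/32 = 48645/8.
Numerically: E[X] ≈ 6080.625.

E[X] = C(48,4)·2^(1−C(4,2)) = 48645/8 ≈ 6080.625.


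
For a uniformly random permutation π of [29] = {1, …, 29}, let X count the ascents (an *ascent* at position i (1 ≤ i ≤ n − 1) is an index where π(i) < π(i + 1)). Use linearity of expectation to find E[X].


Write X = Σ X_I over i = 1, …, 28, with X_I the indicator of one ascent.
There are 28 indicators.
For each fixed i, the pair (π(i), π(i+1)) is a uniformly random ordered pair of distinct values from {1, …, 29}; by symmetry P[π(i) < π(i+1)] = 1/2.
By linearity: E[X] = 28 · (1/2) = (29 − 1) · (1/2) = 14 ≈ 14.000000.

E[X] = 14 = 14.000000.


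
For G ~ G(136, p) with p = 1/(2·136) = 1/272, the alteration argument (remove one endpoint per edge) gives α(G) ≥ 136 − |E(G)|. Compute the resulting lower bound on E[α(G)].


E[|E(G)|] = C(136, 2)·p = 9180 · (1/272) = 135/4.
E[α(G)] ≥ n − E[|E(G)|] = 136 − 135/4 = 409/4.
Numerically: ≈ 102.25000.
(This is only a lower bound; the true E[α(G)] may be larger.)

E[α(G)] ≥ 409/4 ≈ 102.25000.


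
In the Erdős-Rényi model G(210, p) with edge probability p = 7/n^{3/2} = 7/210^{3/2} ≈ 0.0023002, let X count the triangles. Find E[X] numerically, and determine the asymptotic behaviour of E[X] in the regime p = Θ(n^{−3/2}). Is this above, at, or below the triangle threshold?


Number of potential triangles: C(210, 3) = 1521520.
Each occurs with probability p³ ≈ (0.0023002)³ ≈ 1.2170468e-08.
By linearity: E[X] = C(210, 3)·p³ ≈ 1521520 · 1.2170468e-08 ≈ 0.01852.
Since α = 3/2 > 1, p = c/n^{3/2} = o(1/n) is below the triangle threshold p ~ 1/n. Asymptotically E[X] ~ (c³/6)·n^{3(1−α)} = (7³/6)·n^{-1.5} → 0, so by Markov's inequality G has no triangles w.h.p.

E[X] ≈ 0.01852; in regime p = Θ(1/n^{3/2}) E[X] tends to 0 (below the triangle threshold p ~ 1/n).


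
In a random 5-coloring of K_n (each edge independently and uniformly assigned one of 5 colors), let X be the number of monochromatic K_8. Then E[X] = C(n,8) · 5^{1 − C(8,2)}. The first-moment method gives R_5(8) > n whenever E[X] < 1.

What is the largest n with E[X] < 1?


We need C(n, 8) · 5^{1 − 28} < 1, i.e. C(n, 8) < 5^{28 − 1} = 7450580596923828125.
Check values of n near the boundary:
  n = 859: C(859, 8) = 7115855595170747139; 7115855595170747139 < 7450580596923828125? YES
  n = 860: C(860, 8) = 7182671140665308145; 7182671140665308145 < 7450580596923828125? YES
  n = 861: C(861, 8) = 7250034996615275865; 7250034996615275865 < 7450580596923828125? YES
  n = 862: C(862, 8) = 7317951015318931845; 7317951015318931845 < 7450580596923828125? YES
  n = 863: C(863, 8) = 7386423071602617757; 7386423071602617757 < 7450580596923828125? YES
  n = 864: C(864, 8) = 7455455062926006708; 7455455062926006708 < 7450580596923828125? NO
  n = 865: C(865, 8) = 7525050909487743060; 7525050909487743060 < 7450580596923828125? NO
The largest n with C(n, 8) < 7450580596923828125 is n = 863 (where E[X] = 7386423071602617757/7450580596923828125 ≈ 0.991). Hence R_5(8) > 863, i.e. R_5(8) ≥ 864.

Largest n = 863; hence R_5(8) > 863.


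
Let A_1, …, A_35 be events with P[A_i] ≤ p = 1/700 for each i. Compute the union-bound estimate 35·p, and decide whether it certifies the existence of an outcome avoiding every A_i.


Union bound: P[∪_{i=1}^{35} A_i] ≤ Σ_i P[A_i] ≤ 35·p = 35·(1/700) = 1/20.
Numerically: 1/20 ≈ 0.0500000.
Is 1/20 < 1? YES.
Since P[∪ A_i] ≤ 1/20 < 1, the complement has P[∩ A_i^c] ≥ 1 − 1/20 = 19/20 > 0, so some outcome avoids every A_i.

35·p = 1/20 ≈ 0.0500000; existence CERTIFIED by the union bound.


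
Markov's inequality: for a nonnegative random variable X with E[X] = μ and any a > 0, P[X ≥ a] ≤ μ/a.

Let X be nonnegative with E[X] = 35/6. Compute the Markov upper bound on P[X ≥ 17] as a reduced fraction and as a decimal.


μ = E[X] = 35/6, a = 17.
Markov: P[X ≥ 17] ≤ μ/a = (35/6)/17 = 35/102.
Numerically: ≈ 0.34314.
(Since a = 17 > μ = 5.83333, the bound 35/102 is < 1 and informative.)

P[X ≥ 17] ≤ 35/102 ≈ 0.34314.


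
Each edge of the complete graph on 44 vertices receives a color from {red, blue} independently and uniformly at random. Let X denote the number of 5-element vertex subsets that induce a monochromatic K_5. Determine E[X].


Let X = Σ_S X_S over the C(44, 5) = 1086008 subsets S of size 5, where X_S = 1 if the K_5 on S is monochromatic.
For a fixed S, the K_5 on S has C(5, 2) = 10 edges. P[all 10 edges red] = (1/2)^10, and likewise for blue, so P[monochromatic] = 2·(1/2)^10 = 2^{1 − 10} = 1/512.
By linearity: E[X] = C(44, 5) · 2^{1 − 10} = 1086008 · 1/512 = 135751/64.
Numerically: E[X] ≈ 2121.109.

E[X] = C(44,5)·2^(1−C(5,2)) = 135751/64 ≈ 2121.109.


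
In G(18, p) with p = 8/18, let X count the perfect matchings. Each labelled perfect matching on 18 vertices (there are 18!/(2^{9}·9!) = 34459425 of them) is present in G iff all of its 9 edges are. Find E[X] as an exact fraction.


K_18 has 18!/(2^{9}·9!) = 34459425 labelled perfect matchings.
For each such perfect matching H, let X_H = 1 if all 9 edges of H are present in G. Then P[X_H = 1] = p^{9} = (4/9)^{9} = 262144/387420489.
By linearity: E[X] = Σ_H E[X_H] = 34459425 · p^{9} = 34459425 · 262144/387420489 = 111522611200/4782969.
Numerically: E[X] ≈ 2.332e+04.

E[X] = 34459425 · (4/9)^{9} = 111522611200/4782969 ≈ 2.332e+04.


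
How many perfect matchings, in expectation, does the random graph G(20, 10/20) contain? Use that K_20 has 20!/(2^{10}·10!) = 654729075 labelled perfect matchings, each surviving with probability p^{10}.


K_20 has 20!/(2^{10}·10!) = 654729075 labelled perfect matchings.
For each such perfect matching H, let X_H = 1 if all 10 edges of H are present in G. Then P[X_H = 1] = p^{10} = (1/2)^{10} = 1/1024.
By linearity: E[X] = Σ_H E[X_H] = 654729075 · p^{10} = 654729075 · 1/1024 = 654729075/1024.
Numerically: E[X] ≈ 639384.

E[X] = 654729075 · (1/2)^{10} = 654729075/1024 ≈ 639384.


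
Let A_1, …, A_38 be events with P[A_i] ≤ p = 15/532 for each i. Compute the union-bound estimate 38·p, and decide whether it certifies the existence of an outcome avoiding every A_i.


Union bound: P[∪_{i=1}^{38} A_i] ≤ Σ_i P[A_i] ≤ 38·p = 38·(15/532) = 15/14.
Numerically: 15/14 ≈ 1.07143.
Is 15/14 < 1? NO.
Since the bound 15/14 is ≥ 1, the union bound is uninformative here; it does NOT by itself certify existence.

38·p = 15/14 ≈ 1.07143; existence NOT certified by the union bound.


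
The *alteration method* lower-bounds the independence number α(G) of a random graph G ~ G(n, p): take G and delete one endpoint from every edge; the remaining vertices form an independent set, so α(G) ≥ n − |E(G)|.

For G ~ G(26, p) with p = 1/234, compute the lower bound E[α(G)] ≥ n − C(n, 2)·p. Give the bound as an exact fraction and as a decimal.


E[|E(G)|] = C(26, 2)·p = 325 · (1/234) = 25/18.
E[α(G)] ≥ n − E[|E(G)|] = 26 − 25/18 = 443/18.
Numerically: ≈ 24.611.
(This is only a lower bound; the true E[α(G)] may be larger.)

E[α(G)] ≥ 443/18 ≈ 24.611.


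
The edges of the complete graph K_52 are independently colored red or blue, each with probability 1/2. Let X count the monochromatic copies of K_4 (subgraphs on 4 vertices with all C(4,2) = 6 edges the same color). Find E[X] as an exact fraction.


Let X = Σ_S X_S over the C(52, 4) = 270725 subsets S of size 4, where X_S = 1 if the K_4 on S is monochromatic.
For a fixed S, the K_4 on S has C(4, 2) = 6 edges. P[all 6 edges red] = (1/2)^6, and likewise for blue, so P[monochromatic] = 2·(1/2)^6 = 2^{1 − 6} = 1/32.
By linearity of expectation: E[X] = C(52, 4) · 2^{1 − 6} = 270725 · 1/32 = 270725/32.
Numerically: E[X] ≈ 8460.15625.

E[X] = C(52,4)·2^(1−C(4,2)) = 270725/32 ≈ 8460.15625.


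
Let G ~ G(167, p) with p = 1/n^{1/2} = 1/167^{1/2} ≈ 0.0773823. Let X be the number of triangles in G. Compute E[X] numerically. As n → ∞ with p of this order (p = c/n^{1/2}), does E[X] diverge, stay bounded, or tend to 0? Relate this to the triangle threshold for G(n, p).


Number of potential triangles: C(167, 3) = 762355.
Each occurs with probability p³ ≈ (0.0773823)³ ≈ 4.63367205e-04.
By linearity: E[X] = C(167, 3)·p³ ≈ 762355 · 4.63367205e-04 ≈ 353.250306.
Since α = 1/2 < 1, p = c/n^{1/2} ≫ 1/n is above the triangle threshold p ~ 1/n. Asymptotically E[X] ~ (c³/6)·n^{3(1−α)} = (1³/6)·n^{1.5} → ∞; triangles are abundant w.h.p.

E[X] ≈ 353.250306; in regime p = Θ(1/n^{1/2}) E[X] diverges (above the triangle threshold p ~ 1/n).


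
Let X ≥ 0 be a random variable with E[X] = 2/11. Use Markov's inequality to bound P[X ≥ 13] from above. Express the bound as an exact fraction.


μ = E[X] = 2/11, a = 13.
Markov: P[X ≥ 13] ≤ μ/a = (2/11)/13 = 2/143.
Numerically: ≈ 0.0140.
(Since a = 13 > μ = 0.1818, the bound 2/143 is < 1 and informative.)

P[X ≥ 13] ≤ 2/143 ≈ 0.0140.


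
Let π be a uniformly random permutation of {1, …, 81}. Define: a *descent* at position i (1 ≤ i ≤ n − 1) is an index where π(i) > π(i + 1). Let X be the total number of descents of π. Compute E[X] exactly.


Write X = Σ X_I over i = 1, …, 80, with X_I the indicator of one descent.
There are 80 indicators.
For each fixed i, the pair (π(i), π(i+1)) is a uniformly random ordered pair of distinct values from {1, …, 81}; by symmetry P[π(i) > π(i+1)] = 1/2.
By linearity: E[X] = 80 · (1/2) = (81 − 1) · (1/2) = 40 ≈ 40.0000.

E[X] = 40 = 40.0000.


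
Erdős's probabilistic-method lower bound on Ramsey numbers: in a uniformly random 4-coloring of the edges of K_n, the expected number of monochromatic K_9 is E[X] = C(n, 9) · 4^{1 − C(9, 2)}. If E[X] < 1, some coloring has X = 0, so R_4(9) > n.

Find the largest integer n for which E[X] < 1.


We need C(n, 9) · 4^{1 − 36} < 1, i.e. C(n, 9) < 4^{36 − 1} = 1180591620717411303424.
Check values of n near the boundary:
  n = 913: C(913, 9) = 1167605542753639808390; 1167605542753639808390 < 1180591620717411303424? YES
  n = 914: C(914, 9) = 1179217089587653905932; 1179217089587653905932 < 1180591620717411303424? YES
  n = 915: C(915, 9) = 1190931166636537885130; 1190931166636537885130 < 1180591620717411303424? NO
  n = 916: C(916, 9) = 1202748565202942340440; 1202748565202942340440 < 1180591620717411303424? NO
The largest n with C(n, 9) < 1180591620717411303424 is n = 914 (where E[X] = 294804272396913476483/295147905179352825856 ≈ 0.999). Hence R_4(9) > 914, i.e. R_4(9) ≥ 915.

Largest n = 914; hence R_4(9) > 914.


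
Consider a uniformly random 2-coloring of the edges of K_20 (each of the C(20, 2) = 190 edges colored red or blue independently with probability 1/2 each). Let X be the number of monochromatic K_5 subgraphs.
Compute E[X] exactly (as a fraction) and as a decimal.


Let X = Σ_S X_S over the C(20, 5) = 15504 subsets S of size 5, where X_S = 1 if the K_5 on S is monochromatic.
For a fixed S, the K_5 on S has C(5, 2) = 10 edges. P[all 10 edges red] = (1/2)^10, and likewise for blue, so P[monochromatic] = 2·(1/2)^10 = 2^{1 − 10} = 1/512.
Summing: E[X] = C(20, 5) · 2^{1 − 10} = 15504 · 1/512 = 969/32.
Numerically: E[X] ≈ 30.2812.

E[X] = C(20,5)·2^(1−C(5,2)) = 969/32 ≈ 30.2812.


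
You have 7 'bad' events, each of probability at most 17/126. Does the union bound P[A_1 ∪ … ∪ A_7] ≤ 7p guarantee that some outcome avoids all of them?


Union bound: P[∪_{i=1}^{7} A_i] ≤ Σ_i P[A_i] ≤ 7·p = 7·(17/126) = 17/18.
Numerically: 17/18 ≈ 0.9444444.
Is 17/18 < 1? YES.
Since P[∪ A_i] ≤ 17/18 < 1, the complement has P[∩ A_i^c] ≥ 1 − 17/18 = 1/18 > 0, so some outcome avoids every A_i.

7·p = 17/18 ≈ 0.9444444; existence CERTIFIED by the union bound.


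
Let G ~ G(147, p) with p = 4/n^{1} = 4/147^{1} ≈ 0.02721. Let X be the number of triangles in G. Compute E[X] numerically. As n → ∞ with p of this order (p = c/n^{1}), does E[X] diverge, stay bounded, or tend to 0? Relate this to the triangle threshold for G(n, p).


Number of potential triangles: C(147, 3) = 518665.
Each occurs with probability p³ ≈ (0.02721)³ ≈ 2.014782e-05.
By linearity: E[X] = C(147, 3)·p³ ≈ 518665 · 2.014782e-05 ≈ 10.4500.
Here α = 1, so p = 4/n is exactly at the triangle threshold p ~ 1/n. Asymptotically E[X] → c³/6 = 4³/6 = 32/3 ≈ 10.6667, a bounded constant. In this regime the triangle count is asymptotically Poisson(c³/6).

E[X] ≈ 10.4500; in regime p = Θ(1/n^{1}) E[X] stays bounded (at the triangle threshold p ~ 1/n).


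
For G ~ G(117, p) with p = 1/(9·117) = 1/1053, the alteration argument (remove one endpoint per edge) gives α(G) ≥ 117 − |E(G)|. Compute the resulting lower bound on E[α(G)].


E[|E(G)|] = C(117, 2)·p = 6786 · (1/1053) = 58/9.
E[α(G)] ≥ n − E[|E(G)|] = 117 − 58/9 = 995/9.
Numerically: ≈ 110.5556.
(This is only a lower bound; the true E[α(G)] may be larger.)

E[α(G)] ≥ 995/9 ≈ 110.5556.


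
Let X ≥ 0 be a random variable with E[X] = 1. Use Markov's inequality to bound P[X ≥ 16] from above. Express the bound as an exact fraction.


μ = E[X] = 1, a = 16.
Markov: P[X ≥ 16] ≤ μ/a = (1)/16 = 1/16.
Numerically: ≈ 0.0625.
(Since a = 16 > μ = 1.0000, the bound 1/16 is < 1 and informative.)

P[X ≥ 16] ≤ 1/16 ≈ 0.0625.


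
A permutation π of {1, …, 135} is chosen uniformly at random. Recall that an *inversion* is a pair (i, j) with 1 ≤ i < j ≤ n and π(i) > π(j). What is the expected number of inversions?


Write X = Σ X_I over the C(135, 2) = 9045 pairs i < j, with X_I the indicator of one inversion.
There are 9045 indicators.
For each fixed pair i < j, the values π(i) and π(j) are two distinct elements of {1, …, 135} in uniformly random order; by symmetry P[π(i) > π(j)] = 1/2.
By linearity: E[X] = 9045 · (1/2) = C(135, 2) · (1/2) = 9045/2 = 9045/2 ≈ 4522.50000.

E[X] = 9045/2 = 4522.50000.


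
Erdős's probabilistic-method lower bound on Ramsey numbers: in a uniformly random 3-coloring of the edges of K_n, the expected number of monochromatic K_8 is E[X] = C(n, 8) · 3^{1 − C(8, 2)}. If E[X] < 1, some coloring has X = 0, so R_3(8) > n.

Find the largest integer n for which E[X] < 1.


We need C(n, 8) · 3^{1 − 28} < 1, i.e. C(n, 8) < 3^{28 − 1} = 7625597484987.
Check values of n near the boundary:
  n = 154: C(154, 8) = 6521818990995; 6521818990995 < 7625597484987? YES
  n = 155: C(155, 8) = 6876747915675; 6876747915675 < 7625597484987? YES
  n = 156: C(156, 8) = 7248464019225; 7248464019225 < 7625597484987? YES
  n = 157: C(157, 8) = 7637643295425; 7637643295425 < 7625597484987? NO
  n = 158: C(158, 8) = 8044984271181; 8044984271181 < 7625597484987? NO
The largest n with C(n, 8) < 7625597484987 is n = 156 (where E[X] = 805384891025/847288609443 ≈ 0.9505). Hence R_3(8) > 156, i.e. R_3(8) ≥ 157.

Largest n = 156; hence R_3(8) > 156.


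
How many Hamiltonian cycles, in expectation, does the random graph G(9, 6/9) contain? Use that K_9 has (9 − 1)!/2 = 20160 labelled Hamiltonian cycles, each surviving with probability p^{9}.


K_9 has (9 − 1)!/2 = 20160 labelled Hamiltonian cycles.
For each such Hamiltonian cycle H, let X_H = 1 if all 9 edges of H are present in G. Then P[X_H = 1] = p^{9} = (2/3)^{9} = 512/19683.
Summing the indicators: E[X] = Σ_H E[X_H] = 20160 · p^{9} = 20160 · 512/19683 = 1146880/2187.
Numerically: E[X] ≈ 524.

E[X] = 20160 · (2/3)^{9} = 1146880/2187 ≈ 524.


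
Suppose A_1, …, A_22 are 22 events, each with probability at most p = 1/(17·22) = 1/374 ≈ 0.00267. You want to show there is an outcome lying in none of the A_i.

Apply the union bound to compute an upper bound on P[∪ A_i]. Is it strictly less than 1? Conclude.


Union bound: P[∪_{i=1}^{22} A_i] ≤ Σ_i P[A_i] ≤ 22·p = 22·(1/374) = 1/17.
Numerically: 1/17 ≈ 0.05882.
Is 1/17 < 1? YES.
Since P[∪ A_i] ≤ 1/17 < 1, the complement has P[∩ A_i^c] ≥ 1 − 1/17 = 16/17 > 0, so some outcome avoids every A_i.

22·p = 1/17 ≈ 0.05882; existence CERTIFIED by the union bound.


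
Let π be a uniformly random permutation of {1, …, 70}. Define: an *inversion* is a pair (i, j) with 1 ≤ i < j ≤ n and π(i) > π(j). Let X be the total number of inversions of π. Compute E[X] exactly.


Write X = Σ X_I over the C(70, 2) = 2415 pairs i < j, with X_I the indicator of one inversion.
There are 2415 indicators.
For each fixed pair i < j, the values π(i) and π(j) are two distinct elements of {1, …, 70} in uniformly random order; by symmetry P[π(i) > π(j)] = 1/2.
By linearity: E[X] = 2415 · (1/2) = C(70, 2) · (1/2) = 2415/2 = 2415/2 ≈ 1207.5000.

E[X] = 2415/2 = 1207.5000.


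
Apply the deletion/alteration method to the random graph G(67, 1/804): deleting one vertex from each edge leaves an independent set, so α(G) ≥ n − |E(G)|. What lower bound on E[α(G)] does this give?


E[|E(G)|] = C(67, 2)·p = 2211 · (1/804) = 11/4.
E[α(G)] ≥ n − E[|E(G)|] = 67 − 11/4 = 257/4.
Numerically: ≈ 64.250.
(This is only a lower bound; the true E[α(G)] may be larger.)

E[α(G)] ≥ 257/4 ≈ 64.250.


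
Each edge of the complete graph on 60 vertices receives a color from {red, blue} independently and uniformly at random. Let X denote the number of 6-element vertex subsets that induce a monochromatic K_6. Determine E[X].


Let X = Σ_S X_S over the C(60, 6) = 50063860 subsets S of size 6, where X_S = 1 if the K_6 on S is monochromatic.
For a fixed S, the K_6 on S has C(6, 2) = 15 edges. P[all 15 edges red] = (1/2)^15, and likewise for blue, so P[monochromatic] = 2·(1/2)^15 = 2^{1 − 15} = 1/16384.
By linearity of expectation: E[X] = C(60, 6) · 2^{1 − 15} = 50063860 · 1/16384 = 12515965/4096.
Numerically: E[X] ≈ 3055.656.

E[X] = C(60,6)·2^(1−C(6,2)) = 12515965/4096 ≈ 3055.656.


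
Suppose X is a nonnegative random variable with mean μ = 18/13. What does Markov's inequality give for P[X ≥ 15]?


μ = E[X] = 18/13, a = 15.
Markov: P[X ≥ 15] ≤ μ/a = (18/13)/15 = 6/65.
Numerically: ≈ 0.09231.
(Since a = 15 > μ = 1.38462, the bound 6/65 is < 1 and informative.)

P[X ≥ 15] ≤ 6/65 ≈ 0.09231.


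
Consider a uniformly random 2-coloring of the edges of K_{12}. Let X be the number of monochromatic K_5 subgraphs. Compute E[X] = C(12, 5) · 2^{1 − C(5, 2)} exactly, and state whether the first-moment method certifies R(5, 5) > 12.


E[X] = C(12, 5) · 2^{1 − 10} = 792 · 2^{−9} = 792/512.
As a reduced fraction: E[X] = 99/64 ≈ 1.54688.
Is E[X] < 1? NO.
Since E[X] ≥ 1, the first-moment bound is inconclusive at n = 12; it does NOT by itself certify R(5, 5) > 12.

E[X] = 99/64 ≈ 1.54688; E[X] ≥ 1; first-moment method inconclusive here.


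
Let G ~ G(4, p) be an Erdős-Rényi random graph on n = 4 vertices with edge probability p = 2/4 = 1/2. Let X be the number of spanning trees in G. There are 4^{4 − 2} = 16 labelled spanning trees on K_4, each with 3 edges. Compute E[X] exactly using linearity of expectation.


K_4 has 4^{4 − 2} = 16 labelled spanning trees.
For each such spanning tree H, let X_H = 1 if all 3 edges of H are present in G. Then P[X_H = 1] = p^{3} = (1/2)^{3} = 1/8.
By linearity: E[X] = Σ_H E[X_H] = 16 · p^{3} = 16 · 1/8 = 2.
Numerically: E[X] ≈ 2.

E[X] = 16 · (1/2)^{3} = 2 ≈ 2.


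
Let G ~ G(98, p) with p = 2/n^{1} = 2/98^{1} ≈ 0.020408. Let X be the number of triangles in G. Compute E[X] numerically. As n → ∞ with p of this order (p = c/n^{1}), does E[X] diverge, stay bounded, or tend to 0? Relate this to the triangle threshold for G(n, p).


Number of potential triangles: C(98, 3) = 152096.
Each occurs with probability p³ ≈ (0.020408)³ ≈ 8.4998598e-06.
By linearity: E[X] = C(98, 3)·p³ ≈ 152096 · 8.4998598e-06 ≈ 1.29279.
Here α = 1, so p = 2/n is exactly at the triangle threshold p ~ 1/n. Asymptotically E[X] → c³/6 = 2³/6 = 4/3 ≈ 1.33333, a bounded constant. In this regime the triangle count is asymptotically Poisson(c³/6).

E[X] ≈ 1.29279; in regime p = Θ(1/n^{1}) E[X] stays bounded (at the triangle threshold p ~ 1/n).


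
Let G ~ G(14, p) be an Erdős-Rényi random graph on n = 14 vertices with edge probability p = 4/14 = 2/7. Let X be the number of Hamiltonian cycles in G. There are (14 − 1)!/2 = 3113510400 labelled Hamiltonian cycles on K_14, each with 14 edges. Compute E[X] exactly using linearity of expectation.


K_14 has (14 − 1)!/2 = 3113510400 labelled Hamiltonian cycles.
For each such Hamiltonian cycle H, let X_H = 1 if all 14 edges of H are present in G. Then P[X_H = 1] = p^{14} = (2/7)^{14} = 16384/678223072849.
By linearity of expectation: E[X] = Σ_H E[X_H] = 3113510400 · p^{14} = 3113510400 · 16384/678223072849 = 7287393484800/96889010407.
Numerically: E[X] ≈ 75.2.

E[X] = 3113510400 · (2/7)^{14} = 7287393484800/96889010407 ≈ 75.2.


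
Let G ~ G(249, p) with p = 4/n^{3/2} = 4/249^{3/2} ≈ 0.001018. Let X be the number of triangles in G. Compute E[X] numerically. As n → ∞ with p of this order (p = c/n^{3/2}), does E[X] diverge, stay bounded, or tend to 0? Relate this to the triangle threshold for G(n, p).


Number of potential triangles: C(249, 3) = 2542124.
Each occurs with probability p³ ≈ (0.001018)³ ≈ 1.055074e-09.
By linearity: E[X] = C(249, 3)·p³ ≈ 2542124 · 1.055074e-09 ≈ 0.0027.
Since α = 3/2 > 1, p = c/n^{3/2} = o(1/n) is below the triangle threshold p ~ 1/n. Asymptotically E[X] ~ (c³/6)·n^{3(1−α)} = (4³/6)·n^{-1.5} → 0, so by Markov's inequality G has no triangles w.h.p.

E[X] ≈ 0.0027; in regime p = Θ(1/n^{3/2}) E[X] tends to 0 (below the triangle threshold p ~ 1/n).


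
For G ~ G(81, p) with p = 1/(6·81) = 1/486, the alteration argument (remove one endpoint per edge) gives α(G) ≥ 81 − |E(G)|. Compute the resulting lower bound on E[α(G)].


E[|E(G)|] = C(81, 2)·p = 3240 · (1/486) = 20/3.
E[α(G)] ≥ n − E[|E(G)|] = 81 − 20/3 = 223/3.
Numerically: ≈ 74.33333.
(This is only a lower bound; the true E[α(G)] may be larger.)

E[α(G)] ≥ 223/3 ≈ 74.33333.


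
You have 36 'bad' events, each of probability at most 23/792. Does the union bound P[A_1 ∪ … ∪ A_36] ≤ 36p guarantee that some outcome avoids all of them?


Union bound: P[∪_{i=1}^{36} A_i] ≤ Σ_i P[A_i] ≤ 36·p = 36·(23/792) = 23/22.
Numerically: 23/22 ≈ 1.045.
Is 23/22 < 1? NO.
Since the bound 23/22 is ≥ 1, the union bound is uninformative here; it does NOT by itself certify existence.

36·p = 23/22 ≈ 1.045; existence NOT certified by the union bound.


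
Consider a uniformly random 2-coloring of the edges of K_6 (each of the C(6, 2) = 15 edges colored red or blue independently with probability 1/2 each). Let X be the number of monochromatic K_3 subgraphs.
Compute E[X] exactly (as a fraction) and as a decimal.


Let X = Σ_S X_S over the C(6, 3) = 20 subsets S of size 3, where X_S = 1 if the K_3 on S is monochromatic.
For a fixed S, the K_3 on S has C(3, 2) = 3 edges. P[all 3 edges red] = (1/2)^3, and likewise for blue, so P[monochromatic] = 2·(1/2)^3 = 2^{1 − 3} = 1/4.
Summing: E[X] = C(6, 3) · 2^{1 − 3} = 20 · 1/4 = 5.
Numerically: E[X] ≈ 5.000000.

E[X] = C(6,3)·2^(1−C(3,2)) = 5 ≈ 5.000000.


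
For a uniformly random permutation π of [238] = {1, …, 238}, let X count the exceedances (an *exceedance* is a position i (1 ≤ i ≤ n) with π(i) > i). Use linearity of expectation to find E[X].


Write X = Σ_{i=1}^{238} X_i, where X_i = 1_{π(i) > i}.
For each fixed i, π(i) is uniform over {1, …, 238} (marginal of a uniform permutation), so P[π(i) > i] = (n − i)/n. Summing: Σ_{i=1}^{238} (n − i)/n = (0 + 1 + … + 237)/238 = 238(238 − 1)/(2·238) = (238 − 1)/2.
Hence E[X] = Σ_{i=1}^{238} (238 − i)/238 = 237/2 ≈ 118.5000.

E[X] = 237/2 = 118.5000.


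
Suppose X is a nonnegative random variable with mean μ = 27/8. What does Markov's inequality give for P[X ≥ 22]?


μ = E[X] = 27/8, a = 22.
Markov: P[X ≥ 22] ≤ μ/a = (27/8)/22 = 27/176.
Numerically: ≈ 0.153.
(Since a = 22 > μ = 3.375, the bound 27/176 is < 1 and informative.)

P[X ≥ 22] ≤ 27/176 ≈ 0.153.


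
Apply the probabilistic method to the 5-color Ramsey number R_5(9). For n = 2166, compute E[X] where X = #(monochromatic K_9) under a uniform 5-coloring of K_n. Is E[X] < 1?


E[X] = C(2166, 9) · 5^{1 − 36} = 2844037944203015677277940 · 5^{−35} = 2844037944203015677277940/2910383045673370361328125.
As a reduced fraction: E[X] = 568807588840603135455588/582076609134674072265625 ≈ 0.9772040.
Is E[X] < 1? YES.
Since E[X] < 1, there exists a 5-coloring of K_{2166} with no monochromatic K_9; hence R_5(9) > 2166.

E[X] = 568807588840603135455588/582076609134674072265625 ≈ 0.9772040; E[X] < 1, so R_5(9) > 2166.


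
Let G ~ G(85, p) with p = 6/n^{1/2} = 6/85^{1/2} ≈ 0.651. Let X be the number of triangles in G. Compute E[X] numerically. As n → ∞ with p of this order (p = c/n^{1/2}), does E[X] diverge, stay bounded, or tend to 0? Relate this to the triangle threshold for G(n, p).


Number of potential triangles: C(85, 3) = 98770.
Each occurs with probability p³ ≈ (0.651)³ ≈ 2.75629e-01.
By linearity: E[X] = C(85, 3)·p³ ≈ 98770 · 2.75629e-01 ≈ 27223.905.
Since α = 1/2 < 1, p = c/n^{1/2} ≫ 1/n is above the triangle threshold p ~ 1/n. Asymptotically E[X] ~ (c³/6)·n^{3(1−α)} = (6³/6)·n^{1.5} → ∞; triangles are abundant w.h.p.

E[X] ≈ 27223.905; in regime p = Θ(1/n^{1/2}) E[X] diverges (above the triangle threshold p ~ 1/n).


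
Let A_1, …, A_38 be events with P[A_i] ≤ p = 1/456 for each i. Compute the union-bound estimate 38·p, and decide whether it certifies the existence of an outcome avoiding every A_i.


Union bound: P[∪_{i=1}^{38} A_i] ≤ Σ_i P[A_i] ≤ 38·p = 38·(1/456) = 1/12.
Numerically: 1/12 ≈ 0.08333.
Is 1/12 < 1? YES.
Since P[∪ A_i] ≤ 1/12 < 1, the complement has P[∩ A_i^c] ≥ 1 − 1/12 = 11/12 > 0, so some outcome avoids every A_i.

38·p = 1/12 ≈ 0.08333; existence CERTIFIED by the union bound.


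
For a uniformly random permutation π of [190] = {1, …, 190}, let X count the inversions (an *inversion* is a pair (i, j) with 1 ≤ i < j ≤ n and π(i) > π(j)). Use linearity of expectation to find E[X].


Write X = Σ X_I over the C(190, 2) = 17955 pairs i < j, with X_I the indicator of one inversion.
There are 17955 indicators.
For each fixed pair i < j, the values π(i) and π(j) are two distinct elements of {1, …, 190} in uniformly random order; by symmetry P[π(i) > π(j)] = 1/2.
By linearity: E[X] = 17955 · (1/2) = C(190, 2) · (1/2) = 17955/2 = 17955/2 ≈ 8977.50000.

E[X] = 17955/2 = 8977.50000.


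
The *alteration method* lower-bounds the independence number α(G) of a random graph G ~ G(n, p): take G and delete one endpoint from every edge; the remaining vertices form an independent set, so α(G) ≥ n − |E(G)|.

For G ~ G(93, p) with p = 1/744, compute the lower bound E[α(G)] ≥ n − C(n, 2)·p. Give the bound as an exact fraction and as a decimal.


E[|E(G)|] = C(93, 2)·p = 4278 · (1/744) = 23/4.
E[α(G)] ≥ n − E[|E(G)|] = 93 − 23/4 = 349/4.
Numerically: ≈ 87.2500.
(This is only a lower bound; the true E[α(G)] may be larger.)

E[α(G)] ≥ 349/4 ≈ 87.2500.


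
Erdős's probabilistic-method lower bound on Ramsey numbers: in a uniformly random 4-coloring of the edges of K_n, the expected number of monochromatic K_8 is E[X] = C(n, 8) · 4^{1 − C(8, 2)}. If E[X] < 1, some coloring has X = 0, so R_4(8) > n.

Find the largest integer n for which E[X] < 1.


We need C(n, 8) · 4^{1 − 28} < 1, i.e. C(n, 8) < 4^{28 − 1} = 18014398509481984.
Check values of n near the boundary:
  n = 403: C(403, 8) = 16090020602228430; 16090020602228430 < 18014398509481984? YES
  n = 404: C(404, 8) = 16415071523485570; 16415071523485570 < 18014398509481984? YES
  n = 405: C(405, 8) = 16745853821188050; 16745853821188050 < 18014398509481984? YES
  n = 406: C(406, 8) = 17082453897995850; 17082453897995850 < 18014398509481984? YES
  n = 407: C(407, 8) = 17424959239309050; 17424959239309050 < 18014398509481984? YES
  n = 408: C(408, 8) = 17773458424095231; 17773458424095231 < 18014398509481984? YES
  n = 409: C(409, 8) = 18128041135797879; 18128041135797879 < 18014398509481984? NO
  n = 410: C(410, 8) = 18488798173326195; 18488798173326195 < 18014398509481984? NO
  n = 411: C(411, 8) = 18855821462126715; 18855821462126715 < 18014398509481984? NO
The largest n with C(n, 8) < 18014398509481984 is n = 408 (where E[X] = 17773458424095231/18014398509481984 ≈ 0.9866). Hence R_4(8) > 408, i.e. R_4(8) ≥ 409.

Largest n = 408; hence R_4(8) > 408.


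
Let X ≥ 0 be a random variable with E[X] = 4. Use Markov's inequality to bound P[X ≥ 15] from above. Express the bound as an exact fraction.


μ = E[X] = 4, a = 15.
Markov: P[X ≥ 15] ≤ μ/a = (4)/15 = 4/15.
Numerically: ≈ 0.267.
(Since a = 15 > μ = 4.000, the bound 4/15 is < 1 and informative.)

P[X ≥ 15] ≤ 4/15 ≈ 0.267.


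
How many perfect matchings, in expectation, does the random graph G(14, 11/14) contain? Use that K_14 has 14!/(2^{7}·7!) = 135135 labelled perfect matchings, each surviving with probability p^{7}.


K_14 has 14!/(2^{7}·7!) = 135135 labelled perfect matchings.
For each such perfect matching H, let X_H = 1 if all 7 edges of H are present in G. Then P[X_H = 1] = p^{7} = (11/14)^{7} = 19487171/105413504.
By linearity of expectation: E[X] = Σ_H E[X_H] = 135135 · p^{7} = 135135 · 19487171/105413504 = 376199836155/15059072.
Numerically: E[X] ≈ 2.498e+04.

E[X] = 135135 · (11/14)^{7} = 376199836155/15059072 ≈ 2.498e+04.


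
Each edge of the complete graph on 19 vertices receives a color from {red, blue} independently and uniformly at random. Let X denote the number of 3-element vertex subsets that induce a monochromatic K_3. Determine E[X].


Let X = Σ_S X_S over the C(19, 3) = 969 subsets S of size 3, where X_S = 1 if the K_3 on S is monochromatic.
For a fixed S, the K_3 on S has C(3, 2) = 3 edges. P[all 3 edges red] = (1/2)^3, and likewise for blue, so P[monochromatic] = 2·(1/2)^3 = 2^{1 − 3} = 1/4.
Summing: E[X] = C(19, 3) · 2^{1 − 3} = 969 · 1/4 = 969/4.
Numerically: E[X] ≈ 242.250000.

E[X] = C(19,3)·2^(1−C(3,2)) = 969/4 ≈ 242.250000.


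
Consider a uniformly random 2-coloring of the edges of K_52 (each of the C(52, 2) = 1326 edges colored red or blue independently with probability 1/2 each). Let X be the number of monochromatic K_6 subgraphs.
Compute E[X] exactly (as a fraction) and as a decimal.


Let X = Σ_S X_S over the C(52, 6) = 20358520 subsets S of size 6, where X_S = 1 if the K_6 on S is monochromatic.
For a fixed S, the K_6 on S has C(6, 2) = 15 edges. P[all 15 edges red] = (1/2)^15, and likewise for blue, so P[monochromatic] = 2·(1/2)^15 = 2^{1 − 15} = 1/16384.
By linearity of expectation: E[X] = C(52, 6) · 2^{1 − 15} = 20358520 · 1/16384 = 2544815/2048.
Numerically: E[X] ≈ 1242.585449.

E[X] = C(52,6)·2^(1−C(6,2)) = 2544815/2048 ≈ 1242.585449.


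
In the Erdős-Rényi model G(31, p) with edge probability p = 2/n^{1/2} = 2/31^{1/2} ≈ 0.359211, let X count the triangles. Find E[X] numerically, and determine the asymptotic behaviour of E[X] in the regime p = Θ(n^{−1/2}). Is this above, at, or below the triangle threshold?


Number of potential triangles: C(31, 3) = 4495.
Each occurs with probability p³ ≈ (0.359211)³ ≈ 4.63497554e-02.
By linearity: E[X] = C(31, 3)·p³ ≈ 4495 · 4.63497554e-02 ≈ 208.342150.
Since α = 1/2 < 1, p = c/n^{1/2} ≫ 1/n is above the triangle threshold p ~ 1/n. Asymptotically E[X] ~ (c³/6)·n^{3(1−α)} = (2³/6)·n^{1.5} → ∞; triangles are abundant w.h.p.

E[X] ≈ 208.342150; in regime p = Θ(1/n^{1/2}) E[X] diverges (above the triangle threshold p ~ 1/n).


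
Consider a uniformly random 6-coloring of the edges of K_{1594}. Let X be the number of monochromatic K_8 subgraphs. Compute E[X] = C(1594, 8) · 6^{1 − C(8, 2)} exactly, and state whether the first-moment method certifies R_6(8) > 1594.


E[X] = C(1594, 8) · 6^{1 − 28} = 1015652773590544255167 · 6^{−27} = 1015652773590544255167/1023490369077469249536.
As a reduced fraction: E[X] = 37616769392242379821/37907050706572935168 ≈ 0.99234.
Is E[X] < 1? YES.
Since E[X] < 1, there exists a 6-coloring of K_{1594} with no monochromatic K_8; hence R_6(8) > 1594.

E[X] = 37616769392242379821/37907050706572935168 ≈ 0.99234; E[X] < 1, so R_6(8) > 1594.


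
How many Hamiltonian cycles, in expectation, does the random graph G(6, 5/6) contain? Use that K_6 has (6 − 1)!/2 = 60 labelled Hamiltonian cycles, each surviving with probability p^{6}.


K_6 has (6 − 1)!/2 = 60 labelled Hamiltonian cycles.
For each such Hamiltonian cycle H, let X_H = 1 if all 6 edges of H are present in G. Then P[X_H = 1] = p^{6} = (5/6)^{6} = 15625/46656.
By linearity: E[X] = Σ_H E[X_H] = 60 · p^{6} = 60 · 15625/46656 = 78125/3888.
Numerically: E[X] ≈ 20.094.

E[X] = 60 · (5/6)^{6} = 78125/3888 ≈ 20.094.


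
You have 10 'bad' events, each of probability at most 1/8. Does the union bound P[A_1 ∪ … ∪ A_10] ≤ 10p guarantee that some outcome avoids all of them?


Union bound: P[∪_{i=1}^{10} A_i] ≤ Σ_i P[A_i] ≤ 10·p = 10·(1/8) = 5/4.
Numerically: 5/4 ≈ 1.2500000.
Is 5/4 < 1? NO.
Since the bound 5/4 is ≥ 1, the union bound is uninformative here; it does NOT by itself certify existence.

10·p = 5/4 ≈ 1.2500000; existence NOT certified by the union bound.


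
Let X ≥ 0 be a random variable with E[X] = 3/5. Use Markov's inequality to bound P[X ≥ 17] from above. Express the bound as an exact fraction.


μ = E[X] = 3/5, a = 17.
Markov: P[X ≥ 17] ≤ μ/a = (3/5)/17 = 3/85.
Numerically: ≈ 0.03529.
(Since a = 17 > μ = 0.60000, the bound 3/85 is < 1 and informative.)

P[X ≥ 17] ≤ 3/85 ≈ 0.03529.


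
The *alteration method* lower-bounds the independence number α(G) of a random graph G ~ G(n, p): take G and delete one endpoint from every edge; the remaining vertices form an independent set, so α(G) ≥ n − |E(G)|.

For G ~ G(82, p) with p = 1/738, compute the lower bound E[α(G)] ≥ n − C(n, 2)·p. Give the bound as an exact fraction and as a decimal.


E[|E(G)|] = C(82, 2)·p = 3321 · (1/738) = 9/2.
E[α(G)] ≥ n − E[|E(G)|] = 82 − 9/2 = 155/2.
Numerically: ≈ 77.500.
(This is only a lower bound; the true E[α(G)] may be larger.)

E[α(G)] ≥ 155/2 ≈ 77.500.


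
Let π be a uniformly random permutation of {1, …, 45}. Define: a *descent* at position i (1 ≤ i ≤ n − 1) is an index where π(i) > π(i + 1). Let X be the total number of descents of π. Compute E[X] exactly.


Write X = Σ X_I over i = 1, …, 44, with X_I the indicator of one descent.
There are 44 indicators.
For each fixed i, the pair (π(i), π(i+1)) is a uniformly random ordered pair of distinct values from {1, …, 45}; by symmetry P[π(i) > π(i+1)] = 1/2.
By linearity: E[X] = 44 · (1/2) = (45 − 1) · (1/2) = 22 ≈ 22.00000.

E[X] = 22 = 22.00000.


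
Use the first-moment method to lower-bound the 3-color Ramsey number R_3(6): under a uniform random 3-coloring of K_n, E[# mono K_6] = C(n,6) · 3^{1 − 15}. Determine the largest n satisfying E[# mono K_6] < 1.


We need C(n, 6) · 3^{1 − 15} < 1, i.e. C(n, 6) < 3^{15 − 1} = 4782969.
Check values of n near the boundary:
  n = 38: C(38, 6) = 2760681; 2760681 < 4782969? YES
  n = 39: C(39, 6) = 3262623; 3262623 < 4782969? YES
  n = 40: C(40, 6) = 3838380; 3838380 < 4782969? YES
  n = 41: C(41, 6) = 4496388; 4496388 < 4782969? YES
  n = 42: C(42, 6) = 5245786; 5245786 < 4782969? NO
  n = 43: C(43, 6) = 6096454; 6096454 < 4782969? NO
  n = 44: C(44, 6) = 7059052; 7059052 < 4782969? NO
The largest n with C(n, 6) < 4782969 is n = 41 (where E[X] = 1498796/1594323 ≈ 0.940). Hence R_3(6) > 41, i.e. R_3(6) ≥ 42.

Largest n = 41; hence R_3(6) > 41.
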